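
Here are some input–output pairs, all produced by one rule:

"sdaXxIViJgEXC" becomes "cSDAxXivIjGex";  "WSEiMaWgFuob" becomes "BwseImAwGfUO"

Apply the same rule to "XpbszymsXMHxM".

mxPBSZYMSxmhX

Each output is the input with this applied: flip the case of every letter, then move the last character to the front.
Doing the same to "XpbszymsXMHxM": "mxPBSZYMSxmhX".
(Check on "sdaXxIViJgEXC": → "SDAxXivIjGexc" → "cSDAxXivIjGex" ✓)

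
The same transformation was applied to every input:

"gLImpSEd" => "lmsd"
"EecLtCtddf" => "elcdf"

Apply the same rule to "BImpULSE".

iple

Each output is the input with this applied: keep every other character starting from the second (positions 2nd, 4th, 6th, ...), then convert every letter to lowercase.
On "BImpULSE": the first step gives "IpLE", and the second then gives "iple".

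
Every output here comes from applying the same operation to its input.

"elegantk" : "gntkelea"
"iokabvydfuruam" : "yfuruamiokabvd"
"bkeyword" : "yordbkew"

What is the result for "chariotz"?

The pattern: swap the front and back halves of the string, then swap the first and last characters.
On "chariotz": the first step gives "iotzchar", and the second then gives "rotzchai".

rotzchai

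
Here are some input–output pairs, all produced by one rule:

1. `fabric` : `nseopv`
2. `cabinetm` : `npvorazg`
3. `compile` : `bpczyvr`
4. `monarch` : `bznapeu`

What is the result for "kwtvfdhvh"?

What's happening: shift every letter 13 places forward in the alphabet (wrapping around) — i.e. ROT13, then swap each adjacent pair of characters (1↔2, 3↔4, ...).
For "kwtvfdhvh", step one produces "xjgisquiu"; step two turns that into "jxigqsiuu".
(Check on "compile": → "pbzcvyr" → "bpczyvr" ✓)

jxigqsiuu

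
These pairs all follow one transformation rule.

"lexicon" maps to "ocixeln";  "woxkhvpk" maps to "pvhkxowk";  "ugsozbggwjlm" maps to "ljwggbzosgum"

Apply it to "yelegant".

nageleyt

What's happening: reverse the string, then move the first character to the end.
Applying both steps to "yelegant": "tnageley", then "nageleyt".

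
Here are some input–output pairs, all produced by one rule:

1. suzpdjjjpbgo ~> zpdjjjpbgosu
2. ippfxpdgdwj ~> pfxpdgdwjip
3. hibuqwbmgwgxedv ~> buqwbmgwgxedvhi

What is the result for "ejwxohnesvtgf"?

The pattern: move the first 2 characters to the end (rotate left by 2).
"ejwxohnesvtgf" → "wxohnesvtgfej".

wxohnesvtgfej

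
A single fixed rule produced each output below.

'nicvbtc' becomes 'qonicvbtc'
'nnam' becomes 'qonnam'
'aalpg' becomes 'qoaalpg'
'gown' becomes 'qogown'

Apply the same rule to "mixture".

The transformation: prepend "qo".
"mixture" → "qomixture".

qomixture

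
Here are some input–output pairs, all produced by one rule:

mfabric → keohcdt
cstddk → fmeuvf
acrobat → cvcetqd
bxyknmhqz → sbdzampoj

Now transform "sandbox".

qzucpfd

Looking at the pairs, the operation is to shift every letter 2 places forward in the alphabet (wrapping around), then move the last 2 characters to the front (rotate right by 2).
Working it through for "sandbox": intermediate "ucpfdqz", final "qzucpfd".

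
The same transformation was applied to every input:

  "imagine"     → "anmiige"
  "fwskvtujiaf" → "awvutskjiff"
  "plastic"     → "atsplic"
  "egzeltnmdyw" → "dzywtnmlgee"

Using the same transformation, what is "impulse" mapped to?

euspmli

Each output is the input with this applied: sort the characters into reverse alphabetical order, then move the last character to the front.
"impulse" → "uspmlie" → "euspmli".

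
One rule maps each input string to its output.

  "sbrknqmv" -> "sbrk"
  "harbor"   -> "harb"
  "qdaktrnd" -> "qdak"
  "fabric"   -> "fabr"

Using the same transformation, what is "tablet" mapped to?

The rule is to keep only the first 4 characters.
For "tablet" the result is "tabl".

tabl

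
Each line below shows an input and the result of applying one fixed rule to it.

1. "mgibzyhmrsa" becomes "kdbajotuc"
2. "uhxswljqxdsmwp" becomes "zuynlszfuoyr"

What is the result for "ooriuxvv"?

tkwzxx

What's happening: shift every letter 2 places forward in the alphabet (wrapping around), then delete the first 2 characters.
Applying that to "ooriuxvv" gives "tkwzxx".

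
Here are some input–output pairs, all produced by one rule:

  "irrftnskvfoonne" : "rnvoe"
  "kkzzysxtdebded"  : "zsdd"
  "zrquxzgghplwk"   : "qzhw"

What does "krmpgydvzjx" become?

In each case the input is transformed by: keep one character in every 3, starting at position 3 (positions 3rd, 6th, 9th, ...).
"krmpgydvzjx" → "myz".

myz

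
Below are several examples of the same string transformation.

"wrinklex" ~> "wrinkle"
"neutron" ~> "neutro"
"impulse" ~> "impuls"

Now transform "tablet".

Each output is the input with this applied: delete the last character.
On "tablet" that produces "table".

table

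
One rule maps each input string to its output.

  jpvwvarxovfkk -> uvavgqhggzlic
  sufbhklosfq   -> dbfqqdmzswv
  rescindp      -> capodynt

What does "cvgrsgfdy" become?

What's happening: take characters alternately from the front and the back (1st, last, 2nd, 2nd-last, ...), then shift every letter 11 places forward in the alphabet (wrapping around).
On "cvgrsgfdy": the first step gives "cyvdgfrgs", and the second then gives "njgorqcrd".

njgorqcrd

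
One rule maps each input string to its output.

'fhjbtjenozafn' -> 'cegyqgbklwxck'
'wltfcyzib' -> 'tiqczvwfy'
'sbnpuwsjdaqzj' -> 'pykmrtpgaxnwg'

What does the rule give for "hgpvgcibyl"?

edmsdzfyvi

The pattern: shift every letter 3 places backward in the alphabet (wrapping around).
Applying that to "hgpvgcibyl" gives "edmsdzfyvi".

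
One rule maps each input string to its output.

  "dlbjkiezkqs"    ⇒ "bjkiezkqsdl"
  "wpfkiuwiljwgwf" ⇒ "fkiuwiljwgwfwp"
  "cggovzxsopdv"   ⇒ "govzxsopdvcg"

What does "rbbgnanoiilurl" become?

bgnanoiilurlrb

In each case the input is transformed by: move the first 2 characters to the end (rotate left by 2).
Doing the same to "rbbgnanoiilurl": "bgnanoiilurlrb".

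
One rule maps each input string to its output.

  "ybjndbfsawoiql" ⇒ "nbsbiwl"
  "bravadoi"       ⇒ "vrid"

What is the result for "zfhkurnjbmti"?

kfjrim

The rule is to keep every other character starting from the second (positions 2nd, 4th, 6th, ...), then swap each adjacent pair of characters (1↔2, 3↔4, ...).
Working it through for "zfhkurnjbmti": intermediate "fkrjmi", final "kfjrim".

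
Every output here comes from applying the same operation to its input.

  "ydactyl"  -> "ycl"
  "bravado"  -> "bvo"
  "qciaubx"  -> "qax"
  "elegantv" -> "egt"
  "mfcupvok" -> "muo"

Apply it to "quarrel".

Each output is the input with this applied: keep one character in every 3, starting at position 1 (positions 1st, 4th, 7th, ...).
So "quarrel" becomes "qrl".

qrl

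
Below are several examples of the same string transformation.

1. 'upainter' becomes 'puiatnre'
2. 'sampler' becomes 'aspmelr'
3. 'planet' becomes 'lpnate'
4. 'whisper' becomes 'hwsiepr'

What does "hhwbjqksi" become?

hhbwqjski

The transformation: swap each adjacent pair of characters (1↔2, 3↔4, ...).
Doing the same to "hhwbjqksi": "hhbwqjski".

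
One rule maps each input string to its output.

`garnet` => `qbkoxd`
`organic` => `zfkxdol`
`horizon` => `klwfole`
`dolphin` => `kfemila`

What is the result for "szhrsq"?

npoewp

The rule is to reverse the string, then shift every letter 3 places backward in the alphabet (wrapping around).
Applying both steps to "szhrsq": "qsrhzs", then "npoewp".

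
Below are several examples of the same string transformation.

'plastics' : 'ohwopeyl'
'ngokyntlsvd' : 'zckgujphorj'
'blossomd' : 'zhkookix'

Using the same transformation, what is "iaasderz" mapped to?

In each case the input is transformed by: shift every letter 4 places backward in the alphabet (wrapping around), then swap the first and last characters.
On "iaasderz": the first step gives "ewwozanv", and the second then gives "vwwozane".

vwwozane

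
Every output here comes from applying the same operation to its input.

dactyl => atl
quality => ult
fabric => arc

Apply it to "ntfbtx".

Rule — keep every other character starting from the second (positions 2nd, 4th, 6th, ...).
On "ntfbtx" that produces "tbx".

tbx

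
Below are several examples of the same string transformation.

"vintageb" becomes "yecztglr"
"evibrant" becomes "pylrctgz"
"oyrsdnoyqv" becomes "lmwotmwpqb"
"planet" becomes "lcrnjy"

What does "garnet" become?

lcreyp

Rule — shift every letter 2 places backward in the alphabet (wrapping around), then swap the front and back halves of the string.
For "garnet", step one produces "eyplcr"; step two turns that into "lcreyp".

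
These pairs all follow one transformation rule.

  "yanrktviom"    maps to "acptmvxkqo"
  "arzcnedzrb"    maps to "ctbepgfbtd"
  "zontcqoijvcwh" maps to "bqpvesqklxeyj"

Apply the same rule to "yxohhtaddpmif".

Rule — shift every letter 2 places forward in the alphabet (wrapping around).
For "yxohhtaddpmif" the result is "azqjjvcffrokh".

azqjjvcffrokh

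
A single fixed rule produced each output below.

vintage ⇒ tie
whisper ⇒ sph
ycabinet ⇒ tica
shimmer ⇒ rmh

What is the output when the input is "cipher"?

phc

Each output is the input with this applied: sort the characters into reverse alphabetical order, then keep every other character starting from the second (positions 2nd, 4th, 6th, ...).
"cipher" → "rpihec" → "phc".
(Check on "vintage": → "vtnigea" → "tie" ✓)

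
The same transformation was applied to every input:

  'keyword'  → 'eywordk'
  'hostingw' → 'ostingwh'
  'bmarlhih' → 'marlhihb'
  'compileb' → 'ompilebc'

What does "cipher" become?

ipherc

Rule — move the first character to the end.
"cipher" → "ipherc".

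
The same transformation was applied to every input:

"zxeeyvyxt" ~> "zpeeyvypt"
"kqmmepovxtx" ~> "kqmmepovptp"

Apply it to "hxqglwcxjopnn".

Looking at the pairs, the operation is to replace every "x" with "p".
"hxqglwcxjopnn" → "hpqglwcpjopnn".

hpqglwcpjopnn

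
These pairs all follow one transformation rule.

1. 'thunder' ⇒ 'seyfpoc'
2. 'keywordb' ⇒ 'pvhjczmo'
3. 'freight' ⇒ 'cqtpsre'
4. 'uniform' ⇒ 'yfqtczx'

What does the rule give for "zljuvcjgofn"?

wkfungruqzy

The transformation: shift every letter 11 places forward in the alphabet (wrapping around), then swap each adjacent pair of characters (1↔2, 3↔4, ...).
So "zljuvcjgofn" becomes "wkfungruqzy".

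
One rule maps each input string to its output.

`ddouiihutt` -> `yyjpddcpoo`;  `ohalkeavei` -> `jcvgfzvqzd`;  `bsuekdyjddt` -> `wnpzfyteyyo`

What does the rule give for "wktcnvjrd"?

The pattern: shift every letter 5 places backward in the alphabet (wrapping around).
"wktcnvjrd" → "rfoxiqemy".

rfoxiqemy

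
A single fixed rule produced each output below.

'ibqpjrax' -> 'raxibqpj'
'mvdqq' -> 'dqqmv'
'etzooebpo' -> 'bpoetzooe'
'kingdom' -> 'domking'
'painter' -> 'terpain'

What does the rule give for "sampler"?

Looking at the pairs, the operation is to move the last 3 characters to the front (rotate right by 3).
Doing the same to "sampler": "lersamp".

lersamp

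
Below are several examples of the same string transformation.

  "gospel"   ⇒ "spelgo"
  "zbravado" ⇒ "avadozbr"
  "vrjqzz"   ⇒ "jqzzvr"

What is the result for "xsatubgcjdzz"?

bgcjdzzxsatu

Looking at the pairs, the operation is to move the last character to the front, then swap the front and back halves of the string.
Working it through for "xsatubgcjdzz": intermediate "zxsatubgcjdz", final "bgcjdzzxsatu".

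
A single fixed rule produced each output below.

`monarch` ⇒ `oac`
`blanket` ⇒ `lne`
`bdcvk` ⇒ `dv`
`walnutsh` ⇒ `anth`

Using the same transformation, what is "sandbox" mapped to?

Rule — keep every other character starting from the second (positions 2nd, 4th, 6th, ...).
Doing the same to "sandbox": "ado".

ado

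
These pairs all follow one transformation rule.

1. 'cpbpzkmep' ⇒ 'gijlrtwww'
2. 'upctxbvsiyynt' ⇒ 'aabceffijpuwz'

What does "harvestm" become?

Looking at the pairs, the operation is to shift every letter 7 places forward in the alphabet (wrapping around), then sort the characters into alphabetical order.
Applying both steps to "harvestm": "ohyclzat", then "achlotyz".

achlotyz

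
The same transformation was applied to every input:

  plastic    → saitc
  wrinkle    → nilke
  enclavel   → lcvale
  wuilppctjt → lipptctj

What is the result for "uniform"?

The rule is to swap each adjacent pair of characters (1↔2, 3↔4, ...), then delete the first 2 characters.
Applying both steps to "uniform": "nufirom", then "firom".

firom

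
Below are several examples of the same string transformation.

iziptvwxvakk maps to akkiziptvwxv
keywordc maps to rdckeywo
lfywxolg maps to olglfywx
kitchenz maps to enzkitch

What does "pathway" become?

waypath

What's happening: move the last 3 characters to the front (rotate right by 3).
Applying that to "pathway" gives "waypath".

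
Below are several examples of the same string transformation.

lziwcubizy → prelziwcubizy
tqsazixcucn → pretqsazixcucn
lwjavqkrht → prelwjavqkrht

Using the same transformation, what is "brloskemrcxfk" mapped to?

The pattern: prepend "pre".
For "brloskemrcxfk" the result is "prebrloskemrcxfk".

prebrloskemrcxfk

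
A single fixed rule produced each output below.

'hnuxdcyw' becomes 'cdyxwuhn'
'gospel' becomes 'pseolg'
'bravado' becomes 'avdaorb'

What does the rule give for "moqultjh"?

tljuhqmo

The pattern: move the last 3 characters to the front (rotate right by 3), then take characters alternately from the front and the back (1st, last, 2nd, 2nd-last, ...).
Starting from "moqultjh": after the first operation, "tjhmoqul"; after the second, "tljuhqmo".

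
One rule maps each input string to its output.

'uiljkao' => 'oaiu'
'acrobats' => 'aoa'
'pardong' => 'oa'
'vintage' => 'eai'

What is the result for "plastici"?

iia

What's happening: reverse the string, then keep only the vowels.
"plastici" → "icitsalp" → "iia".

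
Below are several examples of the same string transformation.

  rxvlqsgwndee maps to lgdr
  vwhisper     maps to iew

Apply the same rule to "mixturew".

What's happening: move the first 3 characters to the end (rotate left by 3), then keep one character in every 3, starting at position 1 (positions 1st, 4th, 7th, ...).
Applying both steps to "mixturew": "turewmix", then "tei".

tei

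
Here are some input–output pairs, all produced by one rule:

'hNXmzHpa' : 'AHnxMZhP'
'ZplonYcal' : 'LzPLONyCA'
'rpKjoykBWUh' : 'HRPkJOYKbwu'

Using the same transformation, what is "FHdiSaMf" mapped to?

FfhDIsAm

Rule — move the last character to the front, then flip the case of every letter.
Applying both steps to "FHdiSaMf": "fFHdiSaM", then "FfhDIsAm".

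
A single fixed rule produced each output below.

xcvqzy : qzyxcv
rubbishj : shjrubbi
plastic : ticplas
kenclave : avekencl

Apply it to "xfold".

Rule — move the last 3 characters to the front (rotate right by 3).
Applying that to "xfold" gives "oldxf".

oldxf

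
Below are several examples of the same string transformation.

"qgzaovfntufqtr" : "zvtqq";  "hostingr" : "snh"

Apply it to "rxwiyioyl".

Rule — move the first character to the end, then keep one character in every 3, starting at position 2 (positions 2nd, 5th, 8th, ...).
For "rxwiyioyl" the result is "wil".

wil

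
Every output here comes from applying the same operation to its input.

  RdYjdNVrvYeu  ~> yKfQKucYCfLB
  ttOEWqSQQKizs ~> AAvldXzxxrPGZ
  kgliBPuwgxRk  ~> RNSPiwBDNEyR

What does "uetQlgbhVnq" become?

In each case the input is transformed by: flip the case of every letter, then shift every letter 7 places forward in the alphabet (wrapping around).
Starting from "uetQlgbhVnq": after the first operation, "UETqLGBHvNQ"; after the second, "BLAxSNIOcUX".

BLAxSNIOcUX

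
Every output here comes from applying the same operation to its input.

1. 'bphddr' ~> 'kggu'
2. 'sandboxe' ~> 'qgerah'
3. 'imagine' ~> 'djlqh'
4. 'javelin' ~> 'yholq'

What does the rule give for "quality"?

Rule — delete the first 2 characters, then shift every letter 3 places forward in the alphabet (wrapping around).
Starting from "quality": after the first operation, "ality"; after the second, "dolwb".

dolwb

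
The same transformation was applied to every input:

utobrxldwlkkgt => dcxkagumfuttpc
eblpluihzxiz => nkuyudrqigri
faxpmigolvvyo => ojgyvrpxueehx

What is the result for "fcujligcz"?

oldsurpli

Each output is the input with this applied: shift every letter 9 places forward in the alphabet (wrapping around).
"fcujligcz" → "oldsurpli".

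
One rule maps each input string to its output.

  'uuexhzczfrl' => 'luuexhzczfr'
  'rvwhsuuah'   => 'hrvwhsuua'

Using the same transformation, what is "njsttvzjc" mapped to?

cnjsttvzj

The pattern: move the last character to the front.
Applying that to "njsttvzjc" gives "cnjsttvzj".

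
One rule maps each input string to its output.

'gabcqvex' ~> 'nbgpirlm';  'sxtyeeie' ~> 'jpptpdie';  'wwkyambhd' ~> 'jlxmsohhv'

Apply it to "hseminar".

Rule — move the first 3 characters to the end (rotate left by 3), then shift every letter 11 places forward in the alphabet (wrapping around).
Working it through for "hseminar": intermediate "minarhse", final "xtylcsdp".

xtylcsdp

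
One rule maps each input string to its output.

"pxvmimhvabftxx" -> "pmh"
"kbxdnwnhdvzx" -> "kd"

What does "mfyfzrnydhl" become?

mf

The rule is to keep one character in every 3, starting at position 1 (positions 1st, 4th, 7th, ...), then delete the last 2 characters.
Working it through for "mfyfzrnydhl": intermediate "mfnh", final "mf".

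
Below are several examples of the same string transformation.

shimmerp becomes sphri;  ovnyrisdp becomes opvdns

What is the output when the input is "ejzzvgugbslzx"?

exjzzlzsvb

Each output is the input with this applied: take characters alternately from the front and the back (1st, last, 2nd, 2nd-last, ...), then delete the last 3 characters.
For "ejzzvgugbslzx", step one produces "exjzzlzsvbggu"; step two turns that into "exjzzlzsvb".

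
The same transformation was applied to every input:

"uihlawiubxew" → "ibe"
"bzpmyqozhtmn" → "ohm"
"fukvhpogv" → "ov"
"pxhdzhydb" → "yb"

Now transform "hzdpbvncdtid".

Rule — keep every other character starting from the first (positions 1st, 3rd, 5th, ...), then delete the first 3 characters.
For "hzdpbvncdtid", step one produces "hdbndi"; step two turns that into "ndi".

ndi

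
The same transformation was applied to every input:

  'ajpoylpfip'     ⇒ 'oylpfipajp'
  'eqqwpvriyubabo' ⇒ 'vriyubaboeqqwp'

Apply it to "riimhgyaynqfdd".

What's happening: move the last 2 characters to the front (rotate right by 2), then swap the front and back halves of the string.
On "riimhgyaynqfdd": the first step gives "ddriimhgyaynqf", and the second then gives "gyaynqfddriimh".

gyaynqfddriimh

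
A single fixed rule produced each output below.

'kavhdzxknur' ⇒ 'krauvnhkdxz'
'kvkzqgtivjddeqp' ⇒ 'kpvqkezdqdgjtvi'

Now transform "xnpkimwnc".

Rule — take characters alternately from the front and the back (1st, last, 2nd, 2nd-last, ...).
"xnpkimwnc" → "xcnnpwkmi".

xcnnpwkmi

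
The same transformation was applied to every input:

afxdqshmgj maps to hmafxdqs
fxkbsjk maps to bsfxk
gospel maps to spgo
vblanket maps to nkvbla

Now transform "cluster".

What's happening: delete the last 2 characters, then move the last 2 characters to the front (rotate right by 2).
For "cluster" the result is "stclu".
(Check on "afxdqshmgj": → "afxdqshm" → "hmafxdqs" ✓)

stclu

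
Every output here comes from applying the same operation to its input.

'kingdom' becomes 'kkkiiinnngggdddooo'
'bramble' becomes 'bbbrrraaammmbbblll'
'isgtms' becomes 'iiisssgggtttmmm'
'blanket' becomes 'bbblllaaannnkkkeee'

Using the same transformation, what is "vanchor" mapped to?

vvvaaannnccchhhooo

Looking at the pairs, the operation is to repeat every character 3 times, then delete the last 3 characters.
Applying both steps to "vanchor": "vvvaaannnccchhhooorrr", then "vvvaaannnccchhhooo".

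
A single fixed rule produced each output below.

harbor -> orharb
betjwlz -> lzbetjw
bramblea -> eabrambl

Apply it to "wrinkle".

lewrink

The rule is to move the last 2 characters to the front (rotate right by 2).
On "wrinkle" that produces "lewrink".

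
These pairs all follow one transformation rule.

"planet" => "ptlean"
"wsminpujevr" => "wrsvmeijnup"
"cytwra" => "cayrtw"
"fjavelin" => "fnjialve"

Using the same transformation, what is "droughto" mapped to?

dortohug

Rule — take characters alternately from the front and the back (1st, last, 2nd, 2nd-last, ...).
Applying that to "droughto" gives "dortohug".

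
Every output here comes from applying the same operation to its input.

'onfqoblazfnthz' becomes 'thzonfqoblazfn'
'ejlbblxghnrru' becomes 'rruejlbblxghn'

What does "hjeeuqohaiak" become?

iakhjeeuqoha

In each case the input is transformed by: move the last 3 characters to the front (rotate right by 3).
So "hjeeuqohaiak" becomes "iakhjeeuqoha".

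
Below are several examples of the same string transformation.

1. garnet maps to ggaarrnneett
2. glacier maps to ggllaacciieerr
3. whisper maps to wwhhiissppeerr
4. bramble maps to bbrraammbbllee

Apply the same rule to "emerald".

eemmeerraalldd

Rule — double every character.
So "emerald" becomes "eemmeerraalldd".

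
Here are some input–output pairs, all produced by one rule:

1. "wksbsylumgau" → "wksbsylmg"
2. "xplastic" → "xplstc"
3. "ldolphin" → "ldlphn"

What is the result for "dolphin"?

Rule — remove every vowel.
For "dolphin" the result is "dlphn".

dlphn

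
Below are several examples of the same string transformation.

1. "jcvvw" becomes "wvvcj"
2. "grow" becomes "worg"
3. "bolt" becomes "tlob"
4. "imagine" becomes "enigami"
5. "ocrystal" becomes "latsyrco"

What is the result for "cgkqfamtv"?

What's happening: reverse the string.
On "cgkqfamtv" that produces "vtmafqkgc".

vtmafqkgc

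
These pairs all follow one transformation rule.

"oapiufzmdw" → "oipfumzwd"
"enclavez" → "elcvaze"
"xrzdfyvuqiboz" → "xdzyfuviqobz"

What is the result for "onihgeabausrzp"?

Looking at the pairs, the operation is to swap each adjacent pair of characters (1↔2, 3↔4, ...), then delete the first character.
"onihgeabausrzp" → "ohiegbauarspz".
(Check on "xrzdfyvuqiboz": → "rxdzyfuviqobz" → "xdzyfuviqobz" ✓)

ohiegbauarspz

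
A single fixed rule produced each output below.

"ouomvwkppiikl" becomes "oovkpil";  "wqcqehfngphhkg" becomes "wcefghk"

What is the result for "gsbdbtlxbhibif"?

gbblbii

In each case the input is transformed by: keep every other character starting from the first (positions 1st, 3rd, 5th, ...).
For "gsbdbtlxbhibif" the result is "gbblbii".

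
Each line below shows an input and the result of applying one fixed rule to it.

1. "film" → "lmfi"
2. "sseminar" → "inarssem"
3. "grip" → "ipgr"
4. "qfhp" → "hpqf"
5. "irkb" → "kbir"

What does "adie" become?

In each case the input is transformed by: swap the front and back halves of the string.
So "adie" becomes "iead".

iead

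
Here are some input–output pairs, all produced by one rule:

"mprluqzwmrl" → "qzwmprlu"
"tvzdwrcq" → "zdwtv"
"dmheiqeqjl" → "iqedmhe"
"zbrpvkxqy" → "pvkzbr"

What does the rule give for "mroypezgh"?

ypemro

The pattern: delete the last 3 characters, then move the last 3 characters to the front (rotate right by 3).
Starting from "mroypezgh": after the first operation, "mroype"; after the second, "ypemro".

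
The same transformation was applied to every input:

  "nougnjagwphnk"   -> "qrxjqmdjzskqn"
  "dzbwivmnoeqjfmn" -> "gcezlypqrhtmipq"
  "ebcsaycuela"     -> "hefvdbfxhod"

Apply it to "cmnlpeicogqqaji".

The pattern: shift every letter 3 places forward in the alphabet (wrapping around).
Doing the same to "cmnlpeicogqqaji": "fpqoshlfrjttdml".

fpqoshlfrjttdml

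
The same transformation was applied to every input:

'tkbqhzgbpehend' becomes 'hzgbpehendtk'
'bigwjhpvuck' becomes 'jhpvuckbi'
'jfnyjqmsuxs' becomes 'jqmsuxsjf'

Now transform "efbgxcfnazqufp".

xcfnazqufpef

Looking at the pairs, the operation is to move the first 2 characters to the end (rotate left by 2), then delete the first 2 characters.
On "efbgxcfnazqufp": the first step gives "bgxcfnazqufpef", and the second then gives "xcfnazqufpef".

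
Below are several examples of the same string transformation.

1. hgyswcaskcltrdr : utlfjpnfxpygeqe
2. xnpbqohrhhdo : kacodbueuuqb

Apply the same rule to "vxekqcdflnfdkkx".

In each case the input is transformed by: shift every letter 13 places forward in the alphabet (wrapping around) — i.e. ROT13.
So "vxekqcdflnfdkkx" becomes "ikrxdpqsyasqxxk".

ikrxdpqsyasqxxk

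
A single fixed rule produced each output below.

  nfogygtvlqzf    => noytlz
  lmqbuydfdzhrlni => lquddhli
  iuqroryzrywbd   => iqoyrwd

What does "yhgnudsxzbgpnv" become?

yguszgn

Rule — keep every other character starting from the first (positions 1st, 3rd, 5th, ...).
For "yhgnudsxzbgpnv" the result is "yguszgn".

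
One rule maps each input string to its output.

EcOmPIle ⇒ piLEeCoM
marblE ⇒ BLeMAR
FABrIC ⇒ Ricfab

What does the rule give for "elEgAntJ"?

The pattern: flip the case of every letter, then swap the front and back halves of the string.
For "elEgAntJ", step one produces "ELeGaNTj"; step two turns that into "aNTjELeG".

aNTjELeG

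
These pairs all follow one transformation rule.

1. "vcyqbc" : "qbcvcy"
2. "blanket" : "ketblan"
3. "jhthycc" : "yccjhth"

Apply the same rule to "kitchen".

Looking at the pairs, the operation is to move the last 3 characters to the front (rotate right by 3).
On "kitchen" that produces "henkitc".

henkitc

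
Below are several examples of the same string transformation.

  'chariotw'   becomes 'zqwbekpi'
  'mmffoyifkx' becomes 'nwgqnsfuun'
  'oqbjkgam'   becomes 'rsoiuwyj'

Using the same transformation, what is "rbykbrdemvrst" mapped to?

Each output is the input with this applied: move the first 3 characters to the end (rotate left by 3), then shift every letter 8 places forward in the alphabet (wrapping around).
For "rbykbrdemvrst", step one produces "kbrdemvrstrby"; step two turns that into "sjzlmudzabzjg".

sjzlmudzabzjg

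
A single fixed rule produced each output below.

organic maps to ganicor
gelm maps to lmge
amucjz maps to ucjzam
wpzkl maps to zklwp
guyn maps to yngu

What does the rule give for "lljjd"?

The pattern: move the first 2 characters to the end (rotate left by 2).
For "lljjd" the result is "jjdll".

jjdll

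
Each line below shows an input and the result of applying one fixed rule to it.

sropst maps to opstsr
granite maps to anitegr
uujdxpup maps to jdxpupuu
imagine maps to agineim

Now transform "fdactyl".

actylfd

The rule is to move the first 2 characters to the end (rotate left by 2).
Applying that to "fdactyl" gives "actylfd".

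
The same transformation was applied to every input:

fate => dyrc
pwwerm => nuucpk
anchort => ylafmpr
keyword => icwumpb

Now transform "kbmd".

izkb

Rule — shift every letter 2 places backward in the alphabet (wrapping around).
On "kbmd" that produces "izkb".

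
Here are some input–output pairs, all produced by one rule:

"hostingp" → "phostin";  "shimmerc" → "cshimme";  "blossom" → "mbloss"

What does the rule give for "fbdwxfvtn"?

In each case the input is transformed by: move the last character to the front, then delete the last character.
"fbdwxfvtn" → "nfbdwxfvt" → "nfbdwxfv".

nfbdwxfv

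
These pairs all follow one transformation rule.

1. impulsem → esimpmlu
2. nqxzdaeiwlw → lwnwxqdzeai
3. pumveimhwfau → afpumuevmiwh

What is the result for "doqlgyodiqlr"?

The transformation: move the last 3 characters to the front (rotate right by 3), then swap each adjacent pair of characters (1↔2, 3↔4, ...).
For "doqlgyodiqlr", step one produces "qlrdoqlgyodi"; step two turns that into "lqdrqogloyid".

lqdrqogloyid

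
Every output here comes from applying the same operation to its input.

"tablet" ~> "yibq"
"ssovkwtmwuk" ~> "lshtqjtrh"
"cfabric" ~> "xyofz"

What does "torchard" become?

Looking at the pairs, the operation is to delete the first 2 characters, then shift every letter 3 places backward in the alphabet (wrapping around).
"torchard" → "ozexoa".

ozexoa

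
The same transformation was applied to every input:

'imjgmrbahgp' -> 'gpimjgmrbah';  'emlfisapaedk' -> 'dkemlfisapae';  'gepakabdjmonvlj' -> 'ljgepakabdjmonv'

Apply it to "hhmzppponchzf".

zfhhmzppponch

Each output is the input with this applied: move the last 2 characters to the front (rotate right by 2).
For "hhmzppponchzf" the result is "zfhhmzppponch".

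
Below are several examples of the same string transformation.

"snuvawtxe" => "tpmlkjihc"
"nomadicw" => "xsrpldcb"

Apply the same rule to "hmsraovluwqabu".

wqpplkjjhgfdba

Each output is the input with this applied: shift every letter 11 places backward in the alphabet (wrapping around), then sort the characters into reverse alphabetical order.
For "hmsraovluwqabu", step one produces "wbhgpdkajlfpqj"; step two turns that into "wqpplkjjhgfdba".
(Check on "nomadicw": → "cdbpsxrl" → "xsrpldcb" ✓)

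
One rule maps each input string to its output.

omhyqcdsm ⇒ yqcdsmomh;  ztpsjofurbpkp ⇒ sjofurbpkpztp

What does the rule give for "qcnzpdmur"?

zpdmurqcn

The transformation: move the first 3 characters to the end (rotate left by 3).
For "qcnzpdmur" the result is "zpdmurqcn".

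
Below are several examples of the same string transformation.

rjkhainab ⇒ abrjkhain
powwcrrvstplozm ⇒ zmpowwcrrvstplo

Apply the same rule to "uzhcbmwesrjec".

ecuzhcbmwesrj

The rule is to move the last 2 characters to the front (rotate right by 2).
For "uzhcbmwesrjec" the result is "ecuzhcbmwesrj".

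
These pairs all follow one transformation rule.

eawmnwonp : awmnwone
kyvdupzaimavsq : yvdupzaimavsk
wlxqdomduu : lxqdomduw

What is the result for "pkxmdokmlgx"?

The rule is to delete the last character, then move the first character to the end.
"pkxmdokmlgx" → "kxmdokmlgp".

kxmdokmlgp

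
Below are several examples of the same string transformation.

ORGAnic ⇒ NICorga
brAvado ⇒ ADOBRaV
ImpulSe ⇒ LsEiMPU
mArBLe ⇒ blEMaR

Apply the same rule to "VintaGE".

What's happening: move the last 3 characters to the front (rotate right by 3), then flip the case of every letter.
Starting from "VintaGE": after the first operation, "aGEVint"; after the second, "AgevINT".

AgevINT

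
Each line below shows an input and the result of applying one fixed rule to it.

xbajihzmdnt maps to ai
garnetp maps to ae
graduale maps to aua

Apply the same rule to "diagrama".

iaa

Rule — delete the last 2 characters, then keep only the vowels.
Starting from "diagrama": after the first operation, "diagra"; after the second, "iaa".
(Check on "graduale": → "gradua" → "aua" ✓)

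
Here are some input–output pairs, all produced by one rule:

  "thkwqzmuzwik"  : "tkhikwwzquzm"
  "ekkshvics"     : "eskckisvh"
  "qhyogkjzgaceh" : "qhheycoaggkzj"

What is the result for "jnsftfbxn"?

The rule is to take characters alternately from the front and the back (1st, last, 2nd, 2nd-last, ...).
Doing the same to "jnsftfbxn": "jnnxsbfft".

jnnxsbfft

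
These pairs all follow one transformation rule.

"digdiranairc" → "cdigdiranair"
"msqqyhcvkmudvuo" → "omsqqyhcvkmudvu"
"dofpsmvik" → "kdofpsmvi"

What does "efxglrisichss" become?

Looking at the pairs, the operation is to move the last character to the front.
So "efxglrisichss" becomes "sefxglrisichs".

sefxglrisichs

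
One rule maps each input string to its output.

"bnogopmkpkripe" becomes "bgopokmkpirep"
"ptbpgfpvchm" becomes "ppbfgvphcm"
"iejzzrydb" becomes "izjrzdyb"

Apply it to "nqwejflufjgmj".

What's happening: swap each adjacent pair of characters (1↔2, 3↔4, ...), then delete the first character.
"nqwejflufjgmj" → "qnewfjuljfmgj" → "newfjuljfmgj".

newfjuljfmgj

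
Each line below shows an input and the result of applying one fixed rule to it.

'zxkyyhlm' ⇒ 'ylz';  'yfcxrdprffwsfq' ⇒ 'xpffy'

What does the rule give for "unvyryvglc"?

yvcu

In each case the input is transformed by: keep one character in every 3, starting at position 1 (positions 1st, 4th, 7th, ...), then move the first character to the end.
On "unvyryvglc": the first step gives "uyvc", and the second then gives "yvcu".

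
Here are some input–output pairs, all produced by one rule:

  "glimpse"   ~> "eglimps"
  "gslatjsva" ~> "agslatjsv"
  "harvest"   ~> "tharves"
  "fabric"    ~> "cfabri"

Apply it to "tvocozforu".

In each case the input is transformed by: move the last character to the front.
"tvocozforu" → "utvocozfor".

utvocozfor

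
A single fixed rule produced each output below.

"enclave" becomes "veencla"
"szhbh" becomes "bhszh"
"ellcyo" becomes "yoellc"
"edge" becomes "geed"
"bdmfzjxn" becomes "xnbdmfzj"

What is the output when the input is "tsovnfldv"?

dvtsovnfl

The pattern: move the last 2 characters to the front (rotate right by 2).
Doing the same to "tsovnfldv": "dvtsovnfl".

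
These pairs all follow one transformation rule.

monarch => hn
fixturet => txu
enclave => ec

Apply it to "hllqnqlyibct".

tliq

What's happening: take characters alternately from the front and the back (1st, last, 2nd, 2nd-last, ...), then keep one character in every 3, starting at position 2 (positions 2nd, 5th, 8th, ...).
Applying both steps to "hllqnqlyibct": "htlclbqinyql", then "tliq".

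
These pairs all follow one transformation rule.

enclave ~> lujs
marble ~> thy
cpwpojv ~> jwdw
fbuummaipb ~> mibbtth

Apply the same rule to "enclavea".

lujsh

Rule — shift every letter 7 places forward in the alphabet (wrapping around), then delete the last 3 characters.
"enclavea" → "lujshclh" → "lujsh".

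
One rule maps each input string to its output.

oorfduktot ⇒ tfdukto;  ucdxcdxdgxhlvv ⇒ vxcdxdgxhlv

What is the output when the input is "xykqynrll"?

Looking at the pairs, the operation is to delete the first 3 characters, then move the last character to the front.
"xykqynrll" → "qynrll" → "lqynrl".

lqynrl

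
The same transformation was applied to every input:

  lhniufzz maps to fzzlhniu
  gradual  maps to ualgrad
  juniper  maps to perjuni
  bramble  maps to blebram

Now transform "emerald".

aldemer

Each output is the input with this applied: move the last 3 characters to the front (rotate right by 3).
For "emerald" the result is "aldemer".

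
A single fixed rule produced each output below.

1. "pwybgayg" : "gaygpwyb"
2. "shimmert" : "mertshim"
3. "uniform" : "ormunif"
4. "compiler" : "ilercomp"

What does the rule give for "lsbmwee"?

weelsbm

What's happening: move the first character to the end, then move the first 3 characters to the end (rotate left by 3).
For "lsbmwee", step one produces "sbmweel"; step two turns that into "weelsbm".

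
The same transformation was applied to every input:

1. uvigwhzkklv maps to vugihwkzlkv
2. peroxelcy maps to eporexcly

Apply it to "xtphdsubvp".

Looking at the pairs, the operation is to swap each adjacent pair of characters (1↔2, 3↔4, ...).
Applying that to "xtphdsubvp" gives "txhpsdbupv".

txhpsdbupv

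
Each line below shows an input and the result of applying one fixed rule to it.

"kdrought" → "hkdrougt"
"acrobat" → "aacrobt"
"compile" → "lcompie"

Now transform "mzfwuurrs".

rmzfwuurs

In each case the input is transformed by: move the last character to the front, then swap the first and last characters.
Applying both steps to "mzfwuurrs": "smzfwuurr", then "rmzfwuurs".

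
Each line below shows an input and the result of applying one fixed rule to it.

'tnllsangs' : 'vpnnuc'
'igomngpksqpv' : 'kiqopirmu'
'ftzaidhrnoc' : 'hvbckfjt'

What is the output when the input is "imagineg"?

Each output is the input with this applied: delete the last 3 characters, then shift every letter 2 places forward in the alphabet (wrapping around).
On "imagineg": the first step gives "imagi", and the second then gives "kocik".

kocik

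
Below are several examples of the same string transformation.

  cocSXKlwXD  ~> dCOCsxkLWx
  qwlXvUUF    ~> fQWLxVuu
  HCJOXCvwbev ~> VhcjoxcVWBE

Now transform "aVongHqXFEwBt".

TAvONGhQxfeWb

Looking at the pairs, the operation is to move the last character to the front, then flip the case of every letter.
Working it through for "aVongHqXFEwBt": intermediate "taVongHqXFEwB", final "TAvONGhQxfeWb".
(Check on "qwlXvUUF": → "FqwlXvUU" → "fQWLxVuu" ✓)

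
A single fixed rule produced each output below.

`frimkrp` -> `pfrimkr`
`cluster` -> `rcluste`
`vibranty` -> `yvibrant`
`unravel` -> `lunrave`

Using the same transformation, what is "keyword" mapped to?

dkeywor

Rule — move the last character to the front.
Doing the same to "keyword": "dkeywor".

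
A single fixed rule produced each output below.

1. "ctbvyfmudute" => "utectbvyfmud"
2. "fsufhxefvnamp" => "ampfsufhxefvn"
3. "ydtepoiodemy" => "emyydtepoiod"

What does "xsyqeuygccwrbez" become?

The pattern: move the last 3 characters to the front (rotate right by 3).
For "xsyqeuygccwrbez" the result is "bezxsyqeuygccwr".

bezxsyqeuygccwr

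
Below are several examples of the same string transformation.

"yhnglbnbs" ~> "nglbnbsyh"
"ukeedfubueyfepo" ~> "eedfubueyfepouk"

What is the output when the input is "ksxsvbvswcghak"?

xsvbvswcghakks

Looking at the pairs, the operation is to move the first 2 characters to the end (rotate left by 2).
On "ksxsvbvswcghak" that produces "xsvbvswcghakks".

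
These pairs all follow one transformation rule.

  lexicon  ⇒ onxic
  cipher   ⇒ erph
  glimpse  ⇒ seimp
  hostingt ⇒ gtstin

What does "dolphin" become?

The pattern: delete the first 2 characters, then move the last 2 characters to the front (rotate right by 2).
For "dolphin", step one produces "lphin"; step two turns that into "inlph".
(Check on "cipher": → "pher" → "erph" ✓)

inlph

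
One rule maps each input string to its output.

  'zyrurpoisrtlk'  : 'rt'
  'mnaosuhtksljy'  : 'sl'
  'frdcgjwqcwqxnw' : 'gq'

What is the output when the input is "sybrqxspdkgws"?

In each case the input is transformed by: keep every other character starting from the first (positions 1st, 3rd, 5th, ...), then keep one character in every 3, starting at position 3 (positions 3rd, 6th, 9th, ...).
Applying that to "sybrqxspdkgws" gives "qg".

qg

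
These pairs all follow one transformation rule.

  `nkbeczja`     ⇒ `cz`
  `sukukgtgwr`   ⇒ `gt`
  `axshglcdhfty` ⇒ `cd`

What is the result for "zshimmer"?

Rule — swap the front and back halves of the string, then keep only the first 2 characters.
Starting from "zshimmer": after the first operation, "mmerzshi"; after the second, "mm".

mm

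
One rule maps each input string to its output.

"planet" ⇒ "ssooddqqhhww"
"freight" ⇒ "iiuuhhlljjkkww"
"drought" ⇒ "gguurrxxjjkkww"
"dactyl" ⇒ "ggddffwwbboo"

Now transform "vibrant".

Looking at the pairs, the operation is to double every character, then shift every letter 3 places forward in the alphabet (wrapping around).
Starting from "vibrant": after the first operation, "vviibbrraanntt"; after the second, "yylleeuuddqqww".
(Check on "planet": → "ppllaanneett" → "ssooddqqhhww" ✓)

yylleeuuddqqww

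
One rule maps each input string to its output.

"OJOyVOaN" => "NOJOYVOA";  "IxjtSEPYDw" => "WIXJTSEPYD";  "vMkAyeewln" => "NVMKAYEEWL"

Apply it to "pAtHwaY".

YPATHWA

Looking at the pairs, the operation is to move the last character to the front, then convert every letter to uppercase.
So "pAtHwaY" becomes "YPATHWA".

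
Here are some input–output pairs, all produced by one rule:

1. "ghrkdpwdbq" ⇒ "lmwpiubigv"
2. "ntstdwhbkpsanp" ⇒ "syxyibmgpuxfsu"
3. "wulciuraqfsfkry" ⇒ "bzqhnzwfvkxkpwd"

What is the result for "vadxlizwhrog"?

Rule — shift every letter 5 places forward in the alphabet (wrapping around).
On "vadxlizwhrog" that produces "aficqnebmwtl".

aficqnebmwtl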